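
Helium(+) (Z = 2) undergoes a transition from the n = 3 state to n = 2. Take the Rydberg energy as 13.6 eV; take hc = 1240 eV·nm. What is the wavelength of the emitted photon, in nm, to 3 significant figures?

For Z = 2 the level energies scale as Z², so the effective Rydberg energy is 13.6 × 4 = 54.40 eV.
ΔE = 54.40 × (1/2² − 1/3²) = 54.40 × 0.1389 = 7.556 eV.
λ = hc/ΔE = 1240 / 7.556 = 164 nm.

164 nm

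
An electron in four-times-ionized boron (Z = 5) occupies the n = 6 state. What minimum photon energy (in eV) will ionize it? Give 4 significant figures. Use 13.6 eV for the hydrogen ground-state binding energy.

9.444 eV

E_n = −13.6 Z²/n² = −340.0/n² eV for Z = 5.
E_6 = −340.0/36 = −9.444 eV, so ionization (to E = 0) requires 9.444 eV.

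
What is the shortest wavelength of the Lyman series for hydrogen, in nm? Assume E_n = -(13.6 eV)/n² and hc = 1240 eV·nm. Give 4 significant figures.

91.18 nm

The Lyman series has lower level n_f = 1; the series limit corresponds to n_i → ∞.
ΔE_max = 13.6 × 1 / 1² = 13.60 eV.
λ_min = 1240 / 13.60 = 91.18 nm.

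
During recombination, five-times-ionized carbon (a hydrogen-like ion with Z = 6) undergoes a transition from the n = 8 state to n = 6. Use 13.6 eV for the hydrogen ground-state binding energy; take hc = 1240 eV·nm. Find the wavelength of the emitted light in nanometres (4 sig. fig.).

For Z = 6 the level energies scale as Z², so the effective Rydberg energy is 13.6 × 36 = 489.6 eV.
ΔE = 489.6 × (1/6² − 1/8²) = 489.6 × 0.01215 = 5.950 eV.
λ = hc/ΔE = 1240 / 5.950 = 208.4 nm.

208.4 nm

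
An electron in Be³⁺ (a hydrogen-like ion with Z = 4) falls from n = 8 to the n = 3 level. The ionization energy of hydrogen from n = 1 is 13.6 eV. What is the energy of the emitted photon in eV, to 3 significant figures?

20.8 eV

The Bohr energies scale as Z², so for Z = 4: E_n = −217.6/n² eV.
E_8 = −217.6/64 = −3.400 eV and E_3 = −217.6/9 = −24.18 eV.
The photon energy is |E_8 − E_3| = 20.8 eV.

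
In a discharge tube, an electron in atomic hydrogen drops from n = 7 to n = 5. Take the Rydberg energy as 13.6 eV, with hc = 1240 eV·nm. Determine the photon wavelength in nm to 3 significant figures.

4650 nm

ΔE = 13.60 × (1/5² − 1/7²) = 13.60 × 0.01959 = 0.2664 eV.
λ = hc/ΔE = 1240 / 0.2664 = 4650 nm.
This line belongs to the Pfund series.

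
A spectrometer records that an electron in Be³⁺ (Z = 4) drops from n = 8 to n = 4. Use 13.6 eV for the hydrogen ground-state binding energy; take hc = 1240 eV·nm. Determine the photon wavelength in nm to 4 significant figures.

121.6 nm

For Z = 4 the level energies scale as Z², so the effective Rydberg energy is 13.6 × 16 = 217.6 eV.
ΔE = 217.6 × (1/4² − 1/8²) = 217.6 × 0.04688 = 10.20 eV.
λ = hc/ΔE = 1240 / 10.20 = 121.6 nm.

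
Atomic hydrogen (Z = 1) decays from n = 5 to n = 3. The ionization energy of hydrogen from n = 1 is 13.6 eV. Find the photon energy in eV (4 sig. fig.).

0.9671 eV

E_5 = −13.60/25 = −0.5440 eV and E_3 = −13.60/9 = −1.511 eV.
The photon energy is |E_5 − E_3| = 0.9671 eV.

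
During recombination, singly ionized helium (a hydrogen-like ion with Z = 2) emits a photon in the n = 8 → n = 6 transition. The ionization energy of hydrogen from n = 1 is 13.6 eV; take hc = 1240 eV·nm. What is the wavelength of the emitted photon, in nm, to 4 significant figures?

1876 nm

For Z = 2 the level energies scale as Z², so the effective Rydberg energy is 13.6 × 4 = 54.40 eV.
ΔE = 54.40 × (1/6² − 1/8²) = 54.40 × 0.01215 = 0.6611 eV.
λ = hc/ΔE = 1240 / 0.6611 = 1876 nm.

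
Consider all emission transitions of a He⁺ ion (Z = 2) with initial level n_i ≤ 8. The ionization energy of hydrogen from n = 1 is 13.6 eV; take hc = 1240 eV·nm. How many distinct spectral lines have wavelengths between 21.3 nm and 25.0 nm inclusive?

5

Enumerate all n_i → n_f pairs with 1 ≤ n_f < n_i ≤ 8 and compute λ = 1240 / [13.6·4·(1/n_f² − 1/n_i²)].
Lines falling in [21.3, 25.0] nm: 8→1 (23.16 nm), 7→1 (23.27 nm), 6→1 (23.45 nm), 5→1 (23.74 nm), 4→1 (24.31 nm).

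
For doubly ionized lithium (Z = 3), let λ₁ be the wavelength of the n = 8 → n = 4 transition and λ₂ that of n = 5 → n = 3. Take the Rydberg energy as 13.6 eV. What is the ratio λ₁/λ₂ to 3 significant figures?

λ ∝ 1/ΔE ∝ 1/(1/n_f² − 1/n_i²), and the Z² and hc factors cancel in the ratio.
λ₁/λ₂ = (1/3² − 1/5²)/(1/4² − 1/8²) = 0.07111/0.04688 = 1.52.

1.52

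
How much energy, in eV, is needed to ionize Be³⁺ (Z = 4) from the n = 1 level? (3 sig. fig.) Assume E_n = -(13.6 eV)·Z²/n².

E_n = −13.6 Z²/n² = −217.6/n² eV for Z = 4.
E_1 = −217.6/1 = −218 eV, so ionization (to E = 0) requires 218 eV.

218 eV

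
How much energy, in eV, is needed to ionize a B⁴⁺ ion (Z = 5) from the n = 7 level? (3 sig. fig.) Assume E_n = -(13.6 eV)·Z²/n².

E_n = −13.6 Z²/n² = −340.0/n² eV for Z = 5.
E_7 = −340.0/49 = −6.94 eV, so ionization (to E = 0) requires 6.94 eV.

6.94 eV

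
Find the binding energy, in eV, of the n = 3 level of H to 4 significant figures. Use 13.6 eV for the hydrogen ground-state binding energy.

E_3 = −13.60/9 = −1.511 eV, so ionization (to E = 0) requires 1.511 eV.

1.511 eV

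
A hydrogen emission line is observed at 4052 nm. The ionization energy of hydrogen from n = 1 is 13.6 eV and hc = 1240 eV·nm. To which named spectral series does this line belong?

ΔE = 1240/4052 = 0.3060 eV.
This matches 13.6 × (1/4² − 1/5²), so n_f = 4: the Brackett series.

Brackett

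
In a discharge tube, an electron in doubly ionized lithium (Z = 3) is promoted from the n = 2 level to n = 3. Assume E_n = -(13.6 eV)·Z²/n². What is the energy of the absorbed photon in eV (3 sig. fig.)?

The Bohr energies scale as Z², so for Z = 3: E_n = −122.4/n² eV.
E_3 = −122.4/9 = −13.60 eV and E_2 = −122.4/4 = −30.60 eV.
The photon energy is |E_3 − E_2| = 17.0 eV.

17.0 eV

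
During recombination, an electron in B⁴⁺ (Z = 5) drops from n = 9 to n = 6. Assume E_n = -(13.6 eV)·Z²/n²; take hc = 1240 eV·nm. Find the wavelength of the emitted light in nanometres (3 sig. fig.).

236 nm

For Z = 5 the level energies scale as Z², so the effective Rydberg energy is 13.6 × 25 = 340.0 eV.
ΔE = 340.0 × (1/6² − 1/9²) = 340.0 × 0.01543 = 5.247 eV.
λ = hc/ΔE = 1240 / 5.247 = 236 nm.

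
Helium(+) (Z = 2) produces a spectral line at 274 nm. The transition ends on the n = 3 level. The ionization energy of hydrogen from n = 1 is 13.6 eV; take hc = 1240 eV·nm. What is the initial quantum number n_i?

n_i = 6

The photon energy is ΔE = hc/λ = 1240 / 274 = 4.526 eV.
With Z = 2, ΔE = 54.40 × (1/n_f² − 1/n_i²), so 1/n_f² − 1/n_i² = 0.08319.
With n_f = 3: 1/n_i² = 1/9 − 0.08319 = 0.02792, so n_i ≈ 5.98.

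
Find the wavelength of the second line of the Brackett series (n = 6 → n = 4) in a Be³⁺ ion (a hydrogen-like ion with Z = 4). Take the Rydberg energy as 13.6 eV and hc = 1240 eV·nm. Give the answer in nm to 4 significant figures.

The Brackett series terminates on n_f = 4; the second line has n_i = 4+2 = 6.
ΔE = 217.6 × (1/4² − 1/6²) = 7.556 eV.
λ = 1240 / 7.556 = 164.1 nm.

164.1 nm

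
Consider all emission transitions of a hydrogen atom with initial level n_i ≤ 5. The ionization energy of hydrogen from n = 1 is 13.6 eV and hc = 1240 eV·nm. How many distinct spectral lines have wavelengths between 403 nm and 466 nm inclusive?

1

Enumerate all n_i → n_f pairs with 1 ≤ n_f < n_i ≤ 5 and compute λ = 1240 / [13.6·1·(1/n_f² − 1/n_i²)].
Lines falling in [403, 466] nm: 5→2 (434.2 nm).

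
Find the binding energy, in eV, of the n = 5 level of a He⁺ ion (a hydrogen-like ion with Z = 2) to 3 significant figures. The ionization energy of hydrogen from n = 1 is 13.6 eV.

2.18 eV

E_n = −13.6 Z²/n² = −54.40/n² eV for Z = 2.
E_5 = −54.40/25 = −2.18 eV, so ionization (to E = 0) requires 2.18 eV.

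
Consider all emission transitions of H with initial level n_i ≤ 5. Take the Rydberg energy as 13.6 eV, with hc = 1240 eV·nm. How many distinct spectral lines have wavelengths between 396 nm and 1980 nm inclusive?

5

Enumerate all n_i → n_f pairs with 1 ≤ n_f < n_i ≤ 5 and compute λ = 1240 / [13.6·1·(1/n_f² − 1/n_i²)].
Lines falling in [396, 1980] nm: 5→2 (434.2 nm), 4→2 (486.3 nm), 3→2 (656.5 nm), 5→3 (1282 nm), 4→3 (1876 nm).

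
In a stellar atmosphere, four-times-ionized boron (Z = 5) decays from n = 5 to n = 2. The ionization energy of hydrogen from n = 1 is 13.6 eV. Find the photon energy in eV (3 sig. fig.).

71.4 eV

The Bohr energies scale as Z², so for Z = 5: E_n = −340.0/n² eV.
E_5 = −340.0/25 = −13.60 eV and E_2 = −340.0/4 = −85.00 eV.
The photon energy is |E_5 − E_2| = 71.4 eV.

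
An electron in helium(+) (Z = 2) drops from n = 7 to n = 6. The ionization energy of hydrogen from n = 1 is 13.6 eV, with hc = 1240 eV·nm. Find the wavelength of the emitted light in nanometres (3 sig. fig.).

3090 nm

For Z = 2 the level energies scale as Z², so the effective Rydberg energy is 13.6 × 4 = 54.40 eV.
ΔE = 54.40 × (1/6² − 1/7²) = 54.40 × 0.007370 = 0.4009 eV.
λ = hc/ΔE = 1240 / 0.4009 = 3090 nm.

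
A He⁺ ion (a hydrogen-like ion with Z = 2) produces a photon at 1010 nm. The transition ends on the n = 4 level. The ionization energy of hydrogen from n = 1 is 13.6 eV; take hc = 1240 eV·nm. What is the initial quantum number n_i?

n_i = 5

The photon energy is ΔE = hc/λ = 1240 / 1010 = 1.228 eV.
With Z = 2, ΔE = 54.40 × (1/n_f² − 1/n_i²), so 1/n_f² − 1/n_i² = 0.02257.
With n_f = 4: 1/n_i² = 1/16 − 0.02257 = 0.03993, so n_i ≈ 5.00.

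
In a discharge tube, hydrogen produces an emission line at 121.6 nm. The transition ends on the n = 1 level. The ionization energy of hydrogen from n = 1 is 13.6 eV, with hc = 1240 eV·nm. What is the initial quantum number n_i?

n_i = 2

The photon energy is ΔE = hc/λ = 1240 / 121.6 = 10.20 eV.
With Z = 1, ΔE = 13.60 × (1/n_f² − 1/n_i²), so 1/n_f² − 1/n_i² = 0.7498.
With n_f = 1: 1/n_i² = 1/1 − 0.7498 = 0.2502, so n_i ≈ 2.00.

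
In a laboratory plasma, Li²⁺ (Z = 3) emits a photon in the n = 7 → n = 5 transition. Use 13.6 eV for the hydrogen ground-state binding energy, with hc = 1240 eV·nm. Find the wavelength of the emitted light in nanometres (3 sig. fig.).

For Z = 3 the level energies scale as Z², so the effective Rydberg energy is 13.6 × 9 = 122.4 eV.
ΔE = 122.4 × (1/5² − 1/7²) = 122.4 × 0.01959 = 2.398 eV.
λ = hc/ΔE = 1240 / 2.398 = 517 nm.

517 nm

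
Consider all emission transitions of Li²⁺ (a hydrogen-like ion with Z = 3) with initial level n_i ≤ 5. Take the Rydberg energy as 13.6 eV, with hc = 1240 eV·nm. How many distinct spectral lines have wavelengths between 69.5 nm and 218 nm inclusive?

Enumerate all n_i → n_f pairs with 1 ≤ n_f < n_i ≤ 5 and compute λ = 1240 / [13.6·9·(1/n_f² − 1/n_i²)].
Lines falling in [69.5, 218] nm: 3→2 (72.94 nm), 5→3 (142.5 nm), 4→3 (208.4 nm).

3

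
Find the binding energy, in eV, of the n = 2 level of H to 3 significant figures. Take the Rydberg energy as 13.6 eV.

3.40 eV

E_2 = −13.60/4 = −3.40 eV, so ionization (to E = 0) requires 3.40 eV.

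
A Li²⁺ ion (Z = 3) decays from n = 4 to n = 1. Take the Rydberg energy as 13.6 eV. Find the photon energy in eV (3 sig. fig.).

115 eV

The Bohr energies scale as Z², so for Z = 3: E_n = −122.4/n² eV.
E_4 = −122.4/16 = −7.650 eV and E_1 = −122.4/1 = −122.4 eV.
The photon energy is |E_4 − E_1| = 115 eV.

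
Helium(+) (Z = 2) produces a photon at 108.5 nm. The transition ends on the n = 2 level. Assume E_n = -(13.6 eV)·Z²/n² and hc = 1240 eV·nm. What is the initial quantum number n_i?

n_i = 5

The photon energy is ΔE = hc/λ = 1240 / 108.5 = 11.43 eV.
With Z = 2, ΔE = 54.40 × (1/n_f² − 1/n_i²), so 1/n_f² − 1/n_i² = 0.2101.
With n_f = 2: 1/n_i² = 1/4 − 0.2101 = 0.03992, so n_i ≈ 5.01.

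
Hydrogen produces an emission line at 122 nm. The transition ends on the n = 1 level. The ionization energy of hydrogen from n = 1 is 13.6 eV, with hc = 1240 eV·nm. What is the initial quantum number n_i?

n_i = 2

The photon energy is ΔE = hc/λ = 1240 / 122 = 10.16 eV.
With Z = 1, ΔE = 13.60 × (1/n_f² − 1/n_i²), so 1/n_f² − 1/n_i² = 0.7473.
With n_f = 1: 1/n_i² = 1/1 − 0.7473 = 0.2527, so n_i ≈ 1.99.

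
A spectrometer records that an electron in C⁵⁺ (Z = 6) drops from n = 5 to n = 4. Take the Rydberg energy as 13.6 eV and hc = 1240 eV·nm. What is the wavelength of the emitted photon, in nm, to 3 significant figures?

113 nm

For Z = 6 the level energies scale as Z², so the effective Rydberg energy is 13.6 × 36 = 489.6 eV.
ΔE = 489.6 × (1/4² − 1/5²) = 489.6 × 0.02250 = 11.02 eV.
λ = hc/ΔE = 1240 / 11.02 = 113 nm.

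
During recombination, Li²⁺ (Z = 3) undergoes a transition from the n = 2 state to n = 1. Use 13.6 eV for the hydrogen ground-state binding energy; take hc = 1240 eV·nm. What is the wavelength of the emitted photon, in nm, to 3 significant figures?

13.5 nm

For Z = 3 the level energies scale as Z², so the effective Rydberg energy is 13.6 × 9 = 122.4 eV.
ΔE = 122.4 × (1/1² − 1/2²) = 122.4 × 0.7500 = 91.80 eV.
λ = hc/ΔE = 1240 / 91.80 = 13.5 nm.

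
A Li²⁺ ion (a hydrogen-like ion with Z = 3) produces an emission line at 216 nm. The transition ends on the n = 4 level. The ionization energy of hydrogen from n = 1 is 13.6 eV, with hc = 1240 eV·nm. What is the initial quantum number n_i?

n_i = 8

The photon energy is ΔE = hc/λ = 1240 / 216 = 5.741 eV.
With Z = 3, ΔE = 122.4 × (1/n_f² − 1/n_i²), so 1/n_f² − 1/n_i² = 0.04690.
With n_f = 4: 1/n_i² = 1/16 − 0.04690 = 0.01560, so n_i ≈ 8.01.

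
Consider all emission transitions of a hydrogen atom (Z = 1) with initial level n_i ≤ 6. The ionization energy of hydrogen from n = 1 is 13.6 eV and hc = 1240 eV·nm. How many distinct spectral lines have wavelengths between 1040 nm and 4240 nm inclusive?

5

Enumerate all n_i → n_f pairs with 1 ≤ n_f < n_i ≤ 6 and compute λ = 1240 / [13.6·1·(1/n_f² − 1/n_i²)].
Lines falling in [1040, 4240] nm: 6→3 (1094 nm), 5→3 (1282 nm), 4→3 (1876 nm), 6→4 (2626 nm), 5→4 (4052 nm).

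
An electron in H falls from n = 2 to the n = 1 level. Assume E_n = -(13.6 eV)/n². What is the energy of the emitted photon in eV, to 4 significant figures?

10.20 eV

E_2 = −13.60/4 = −3.400 eV and E_1 = −13.60/1 = −13.60 eV.
The photon energy is |E_2 − E_1| = 10.20 eV.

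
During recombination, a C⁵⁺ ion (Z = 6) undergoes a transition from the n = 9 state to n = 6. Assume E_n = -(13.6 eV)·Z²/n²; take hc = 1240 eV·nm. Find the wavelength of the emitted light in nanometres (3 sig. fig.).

164 nm

For Z = 6 the level energies scale as Z², so the effective Rydberg energy is 13.6 × 36 = 489.6 eV.
ΔE = 489.6 × (1/6² − 1/9²) = 489.6 × 0.01543 = 7.556 eV.
λ = hc/ΔE = 1240 / 7.556 = 164 nm.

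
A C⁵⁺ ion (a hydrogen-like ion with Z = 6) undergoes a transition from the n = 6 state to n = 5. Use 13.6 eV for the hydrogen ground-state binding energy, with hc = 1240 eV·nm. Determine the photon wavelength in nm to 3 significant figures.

For Z = 6 the level energies scale as Z², so the effective Rydberg energy is 13.6 × 36 = 489.6 eV.
ΔE = 489.6 × (1/5² − 1/6²) = 489.6 × 0.01222 = 5.984 eV.
λ = hc/ΔE = 1240 / 5.984 = 207 nm.

207 nm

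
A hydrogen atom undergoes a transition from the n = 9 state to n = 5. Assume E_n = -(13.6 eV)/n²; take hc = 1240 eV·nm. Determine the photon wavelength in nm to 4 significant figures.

3297 nm

ΔE = 13.60 × (1/5² − 1/9²) = 13.60 × 0.02765 = 0.3761 eV.
λ = hc/ΔE = 1240 / 0.3761 = 3297 nm.
This line belongs to the Pfund series.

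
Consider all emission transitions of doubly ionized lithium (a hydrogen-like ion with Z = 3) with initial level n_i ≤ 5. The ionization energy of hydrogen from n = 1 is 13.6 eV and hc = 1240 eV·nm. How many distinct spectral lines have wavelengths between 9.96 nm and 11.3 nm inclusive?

Enumerate all n_i → n_f pairs with 1 ≤ n_f < n_i ≤ 5 and compute λ = 1240 / [13.6·9·(1/n_f² − 1/n_i²)].
Lines falling in [9.96, 11.3] nm: 5→1 (10.55 nm), 4→1 (10.81 nm).

2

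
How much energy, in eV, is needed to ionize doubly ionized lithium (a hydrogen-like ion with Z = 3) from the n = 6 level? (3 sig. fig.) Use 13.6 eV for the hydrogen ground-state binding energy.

3.40 eV

E_n = −13.6 Z²/n² = −122.4/n² eV for Z = 3.
E_6 = −122.4/36 = −3.40 eV, so ionization (to E = 0) requires 3.40 eV.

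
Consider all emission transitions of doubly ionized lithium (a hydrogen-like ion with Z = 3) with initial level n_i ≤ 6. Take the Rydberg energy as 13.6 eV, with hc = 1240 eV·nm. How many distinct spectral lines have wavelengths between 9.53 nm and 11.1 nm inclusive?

3

Enumerate all n_i → n_f pairs with 1 ≤ n_f < n_i ≤ 6 and compute λ = 1240 / [13.6·9·(1/n_f² − 1/n_i²)].
Lines falling in [9.53, 11.1] nm: 6→1 (10.42 nm), 5→1 (10.55 nm), 4→1 (10.81 nm).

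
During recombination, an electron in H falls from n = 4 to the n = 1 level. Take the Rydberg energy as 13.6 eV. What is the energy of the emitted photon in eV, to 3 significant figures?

12.8 eV

E_4 = −13.60/16 = −0.8500 eV and E_1 = −13.60/1 = −13.60 eV.
The photon energy is |E_4 − E_1| = 12.8 eV.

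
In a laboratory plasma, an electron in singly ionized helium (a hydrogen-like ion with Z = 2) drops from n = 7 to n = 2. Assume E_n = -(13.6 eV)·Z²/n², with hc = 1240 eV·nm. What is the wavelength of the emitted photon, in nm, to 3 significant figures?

99.3 nm

For Z = 2 the level energies scale as Z², so the effective Rydberg energy is 13.6 × 4 = 54.40 eV.
ΔE = 54.40 × (1/2² − 1/7²) = 54.40 × 0.2296 = 12.49 eV.
λ = hc/ΔE = 1240 / 12.49 = 99.3 nm.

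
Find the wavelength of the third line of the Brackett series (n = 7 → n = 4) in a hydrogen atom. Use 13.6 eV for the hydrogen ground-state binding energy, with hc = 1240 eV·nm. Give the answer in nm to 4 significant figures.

The Brackett series terminates on n_f = 4; the third line has n_i = 4+3 = 7.
ΔE = 13.60 × (1/4² − 1/7²) = 0.5724 eV.
λ = 1240 / 0.5724 = 2166 nm.

2166 nm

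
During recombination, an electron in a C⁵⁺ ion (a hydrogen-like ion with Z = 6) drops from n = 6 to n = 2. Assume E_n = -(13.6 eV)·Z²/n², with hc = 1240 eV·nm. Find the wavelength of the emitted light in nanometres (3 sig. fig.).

For Z = 6 the level energies scale as Z², so the effective Rydberg energy is 13.6 × 36 = 489.6 eV.
ΔE = 489.6 × (1/2² − 1/6²) = 489.6 × 0.2222 = 108.8 eV.
λ = hc/ΔE = 1240 / 108.8 = 11.4 nm.

11.4 nm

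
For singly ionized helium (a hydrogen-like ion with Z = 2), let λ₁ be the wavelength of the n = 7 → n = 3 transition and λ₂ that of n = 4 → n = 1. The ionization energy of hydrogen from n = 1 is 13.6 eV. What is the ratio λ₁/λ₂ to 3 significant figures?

10.3

λ ∝ 1/ΔE ∝ 1/(1/n_f² − 1/n_i²), and the Z² and hc factors cancel in the ratio.
λ₁/λ₂ = (1/1² − 1/4²)/(1/3² − 1/7²) = 0.9375/0.09070 = 10.3.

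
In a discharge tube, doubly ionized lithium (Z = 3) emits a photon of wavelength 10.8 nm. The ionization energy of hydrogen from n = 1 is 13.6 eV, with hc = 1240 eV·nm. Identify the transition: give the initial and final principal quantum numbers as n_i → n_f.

The photon energy is ΔE = hc/λ = 1240 / 10.8 = 114.8 eV.
With Z = 3, ΔE = 122.4 × (1/n_f² − 1/n_i²), so 1/n_f² − 1/n_i² = 0.9380.
Trying n_f = 1 gives 1/n_i² = 0.06197, i.e. n_i ≈ 4; this pair matches.

n_i = 4, n_f = 1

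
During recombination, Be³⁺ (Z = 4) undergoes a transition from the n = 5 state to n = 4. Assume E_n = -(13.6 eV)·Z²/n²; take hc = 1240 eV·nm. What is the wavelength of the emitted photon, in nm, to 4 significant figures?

253.3 nm

For Z = 4 the level energies scale as Z², so the effective Rydberg energy is 13.6 × 16 = 217.6 eV.
ΔE = 217.6 × (1/4² − 1/5²) = 217.6 × 0.02250 = 4.896 eV.
λ = hc/ΔE = 1240 / 4.896 = 253.3 nm.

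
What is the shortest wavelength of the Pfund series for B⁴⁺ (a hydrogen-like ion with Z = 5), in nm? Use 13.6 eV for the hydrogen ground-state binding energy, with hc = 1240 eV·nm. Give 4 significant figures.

The Pfund series has lower level n_f = 5; the series limit corresponds to n_i → ∞.
ΔE_max = 13.6 × 25 / 5² = 13.60 eV.
λ_min = 1240 / 13.60 = 91.18 nm.

91.18 nm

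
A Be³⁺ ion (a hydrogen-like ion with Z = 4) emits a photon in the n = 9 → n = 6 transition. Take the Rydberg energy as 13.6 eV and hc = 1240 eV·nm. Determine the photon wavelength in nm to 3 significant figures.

For Z = 4 the level energies scale as Z², so the effective Rydberg energy is 13.6 × 16 = 217.6 eV.
ΔE = 217.6 × (1/6² − 1/9²) = 217.6 × 0.01543 = 3.358 eV.
λ = hc/ΔE = 1240 / 3.358 = 369 nm.

369 nm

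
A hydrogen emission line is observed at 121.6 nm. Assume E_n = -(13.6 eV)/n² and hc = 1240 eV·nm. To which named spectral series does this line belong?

Lyman

ΔE = 1240/121.6 = 10.20 eV.
This matches 13.6 × (1/1² − 1/2²), so n_f = 1: the Lyman series.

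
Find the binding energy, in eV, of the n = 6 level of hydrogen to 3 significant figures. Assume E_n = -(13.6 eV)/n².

0.378 eV

E_6 = −13.60/36 = −0.378 eV, so ionization (to E = 0) requires 0.378 eV.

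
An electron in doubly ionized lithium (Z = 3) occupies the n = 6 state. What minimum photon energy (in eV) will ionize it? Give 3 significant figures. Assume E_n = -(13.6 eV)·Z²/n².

3.40 eV

E_n = −13.6 Z²/n² = −122.4/n² eV for Z = 3.
E_6 = −122.4/36 = −3.40 eV, so ionization (to E = 0) requires 3.40 eV.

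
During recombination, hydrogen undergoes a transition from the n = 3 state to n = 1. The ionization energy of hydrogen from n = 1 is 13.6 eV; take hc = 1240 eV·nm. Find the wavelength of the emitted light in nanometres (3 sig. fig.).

ΔE = 13.60 × (1/1² − 1/3²) = 13.60 × 0.8889 = 12.09 eV.
λ = hc/ΔE = 1240 / 12.09 = 103 nm.

103 nm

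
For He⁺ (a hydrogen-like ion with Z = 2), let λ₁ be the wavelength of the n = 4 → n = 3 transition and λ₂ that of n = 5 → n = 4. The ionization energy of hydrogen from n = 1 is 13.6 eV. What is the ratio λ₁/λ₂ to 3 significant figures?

0.463

λ ∝ 1/ΔE ∝ 1/(1/n_f² − 1/n_i²), and the Z² and hc factors cancel in the ratio.
λ₁/λ₂ = (1/4² − 1/5²)/(1/3² − 1/4²) = 0.02250/0.04861 = 0.463.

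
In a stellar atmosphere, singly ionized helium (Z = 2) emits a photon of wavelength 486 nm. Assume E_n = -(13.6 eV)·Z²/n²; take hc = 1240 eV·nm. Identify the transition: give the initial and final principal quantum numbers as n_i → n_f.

n_i = 8, n_f = 4

The photon energy is ΔE = hc/λ = 1240 / 486 = 2.551 eV.
With Z = 2, ΔE = 54.40 × (1/n_f² − 1/n_i²), so 1/n_f² − 1/n_i² = 0.04690.
Trying n_f = 4 gives 1/n_i² = 0.01560, i.e. n_i ≈ 8; this pair matches.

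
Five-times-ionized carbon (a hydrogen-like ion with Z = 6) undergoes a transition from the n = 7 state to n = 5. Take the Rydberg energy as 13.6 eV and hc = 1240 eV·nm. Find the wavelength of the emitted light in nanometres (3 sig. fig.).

For Z = 6 the level energies scale as Z², so the effective Rydberg energy is 13.6 × 36 = 489.6 eV.
ΔE = 489.6 × (1/5² − 1/7²) = 489.6 × 0.01959 = 9.592 eV.
λ = hc/ΔE = 1240 / 9.592 = 129 nm.

129 nm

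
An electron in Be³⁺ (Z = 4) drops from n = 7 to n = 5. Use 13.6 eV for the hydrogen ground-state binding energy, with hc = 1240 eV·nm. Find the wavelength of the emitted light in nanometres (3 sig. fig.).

291 nm

For Z = 4 the level energies scale as Z², so the effective Rydberg energy is 13.6 × 16 = 217.6 eV.
ΔE = 217.6 × (1/5² − 1/7²) = 217.6 × 0.01959 = 4.263 eV.
λ = hc/ΔE = 1240 / 4.263 = 291 nm.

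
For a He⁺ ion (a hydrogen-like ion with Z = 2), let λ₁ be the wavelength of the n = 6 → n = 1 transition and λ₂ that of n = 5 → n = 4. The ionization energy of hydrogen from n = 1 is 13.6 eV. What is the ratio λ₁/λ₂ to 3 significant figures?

λ ∝ 1/ΔE ∝ 1/(1/n_f² − 1/n_i²), and the Z² and hc factors cancel in the ratio.
λ₁/λ₂ = (1/4² − 1/5²)/(1/1² − 1/6²) = 0.02250/0.9722 = 0.0231.

0.0231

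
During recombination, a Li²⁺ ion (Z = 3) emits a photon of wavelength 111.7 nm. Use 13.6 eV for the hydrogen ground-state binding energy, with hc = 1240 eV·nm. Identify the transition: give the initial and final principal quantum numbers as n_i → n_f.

n_i = 7, n_f = 3

The photon energy is ΔE = hc/λ = 1240 / 111.7 = 11.10 eV.
With Z = 3, ΔE = 122.4 × (1/n_f² − 1/n_i²), so 1/n_f² − 1/n_i² = 0.09070.
Trying n_f = 3 gives 1/n_i² = 0.02042, i.e. n_i ≈ 7; this pair matches.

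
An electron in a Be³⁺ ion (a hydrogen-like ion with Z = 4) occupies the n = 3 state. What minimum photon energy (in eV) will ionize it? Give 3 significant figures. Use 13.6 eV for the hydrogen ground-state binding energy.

E_n = −13.6 Z²/n² = −217.6/n² eV for Z = 4.
E_3 = −217.6/9 = −24.2 eV, so ionization (to E = 0) requires 24.2 eV.

24.2 eV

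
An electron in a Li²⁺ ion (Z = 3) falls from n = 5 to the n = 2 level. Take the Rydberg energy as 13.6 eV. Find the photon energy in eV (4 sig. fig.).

The Bohr energies scale as Z², so for Z = 3: E_n = −122.4/n² eV.
E_5 = −122.4/25 = −4.896 eV and E_2 = −122.4/4 = −30.60 eV.
The photon energy is |E_5 − E_2| = 25.70 eV.

25.70 eV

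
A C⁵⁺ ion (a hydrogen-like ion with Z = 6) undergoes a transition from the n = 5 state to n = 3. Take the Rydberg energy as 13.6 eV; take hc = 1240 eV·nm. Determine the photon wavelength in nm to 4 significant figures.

35.62 nm

For Z = 6 the level energies scale as Z², so the effective Rydberg energy is 13.6 × 36 = 489.6 eV.
ΔE = 489.6 × (1/3² − 1/5²) = 489.6 × 0.07111 = 34.82 eV.
λ = hc/ΔE = 1240 / 34.82 = 35.62 nm.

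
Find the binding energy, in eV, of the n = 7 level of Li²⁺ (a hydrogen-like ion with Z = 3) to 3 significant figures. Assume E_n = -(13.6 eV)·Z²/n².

2.50 eV

E_n = −13.6 Z²/n² = −122.4/n² eV for Z = 3.
E_7 = −122.4/49 = −2.50 eV, so ionization (to E = 0) requires 2.50 eV.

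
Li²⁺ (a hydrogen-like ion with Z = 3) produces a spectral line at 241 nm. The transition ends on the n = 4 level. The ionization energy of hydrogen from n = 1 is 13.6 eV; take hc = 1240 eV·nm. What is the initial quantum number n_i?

The photon energy is ΔE = hc/λ = 1240 / 241 = 5.145 eV.
With Z = 3, ΔE = 122.4 × (1/n_f² − 1/n_i²), so 1/n_f² − 1/n_i² = 0.04204.
With n_f = 4: 1/n_i² = 1/16 − 0.04204 = 0.02046, so n_i ≈ 6.99.

n_i = 7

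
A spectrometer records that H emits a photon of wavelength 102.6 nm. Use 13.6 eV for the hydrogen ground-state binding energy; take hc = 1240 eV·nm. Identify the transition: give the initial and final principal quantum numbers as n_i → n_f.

n_i = 3, n_f = 1

The photon energy is ΔE = hc/λ = 1240 / 102.6 = 12.09 eV.
With Z = 1, ΔE = 13.60 × (1/n_f² − 1/n_i²), so 1/n_f² − 1/n_i² = 0.8887.
Trying n_f = 1 gives 1/n_i² = 0.1113, i.e. n_i ≈ 3; this pair matches.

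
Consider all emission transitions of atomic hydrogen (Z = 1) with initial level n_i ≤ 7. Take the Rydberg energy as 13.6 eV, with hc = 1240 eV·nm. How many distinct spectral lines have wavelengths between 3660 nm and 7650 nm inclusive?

3

Enumerate all n_i → n_f pairs with 1 ≤ n_f < n_i ≤ 7 and compute λ = 1240 / [13.6·1·(1/n_f² − 1/n_i²)].
Lines falling in [3660, 7650] nm: 5→4 (4052 nm), 7→5 (4654 nm), 6→5 (7460 nm).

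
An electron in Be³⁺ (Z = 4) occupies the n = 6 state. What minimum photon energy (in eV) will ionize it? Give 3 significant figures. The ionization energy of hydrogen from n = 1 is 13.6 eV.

E_n = −13.6 Z²/n² = −217.6/n² eV for Z = 4.
E_6 = −217.6/36 = −6.04 eV, so ionization (to E = 0) requires 6.04 eV.

6.04 eV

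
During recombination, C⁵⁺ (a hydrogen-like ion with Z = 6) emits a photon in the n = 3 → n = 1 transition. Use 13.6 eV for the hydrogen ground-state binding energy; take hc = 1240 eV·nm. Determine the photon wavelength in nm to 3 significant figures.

2.85 nm

For Z = 6 the level energies scale as Z², so the effective Rydberg energy is 13.6 × 36 = 489.6 eV.
ΔE = 489.6 × (1/1² − 1/3²) = 489.6 × 0.8889 = 435.2 eV.
λ = hc/ΔE = 1240 / 435.2 = 2.85 nm.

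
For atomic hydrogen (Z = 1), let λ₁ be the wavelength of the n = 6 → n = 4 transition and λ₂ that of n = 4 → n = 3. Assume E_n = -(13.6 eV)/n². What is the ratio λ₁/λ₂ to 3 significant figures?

1.40

λ ∝ 1/ΔE ∝ 1/(1/n_f² − 1/n_i²), and the Z² and hc factors cancel in the ratio.
λ₁/λ₂ = (1/3² − 1/4²)/(1/4² − 1/6²) = 0.04861/0.03472 = 1.40.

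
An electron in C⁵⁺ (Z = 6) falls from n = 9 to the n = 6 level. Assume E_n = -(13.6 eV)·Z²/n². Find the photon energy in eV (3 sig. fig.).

7.56 eV

The Bohr energies scale as Z², so for Z = 6: E_n = −489.6/n² eV.
E_9 = −489.6/81 = −6.044 eV and E_6 = −489.6/36 = −13.60 eV.
The photon energy is |E_9 − E_6| = 7.56 eV.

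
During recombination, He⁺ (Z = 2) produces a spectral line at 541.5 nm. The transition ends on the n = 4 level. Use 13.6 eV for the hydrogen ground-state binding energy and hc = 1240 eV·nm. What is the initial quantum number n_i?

The photon energy is ΔE = hc/λ = 1240 / 541.5 = 2.290 eV.
With Z = 2, ΔE = 54.40 × (1/n_f² − 1/n_i²), so 1/n_f² − 1/n_i² = 0.04209.
With n_f = 4: 1/n_i² = 1/16 − 0.04209 = 0.02041, so n_i ≈ 7.00.

n_i = 7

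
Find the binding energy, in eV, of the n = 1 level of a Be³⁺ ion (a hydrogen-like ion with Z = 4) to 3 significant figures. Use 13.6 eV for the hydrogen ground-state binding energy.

218 eV

E_n = −13.6 Z²/n² = −217.6/n² eV for Z = 4.
E_1 = −217.6/1 = −218 eV, so ionization (to E = 0) requires 218 eV.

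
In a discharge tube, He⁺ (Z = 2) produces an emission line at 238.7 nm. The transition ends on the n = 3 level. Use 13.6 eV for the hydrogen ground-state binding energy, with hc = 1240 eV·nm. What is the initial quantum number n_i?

The photon energy is ΔE = hc/λ = 1240 / 238.7 = 5.195 eV.
With Z = 2, ΔE = 54.40 × (1/n_f² − 1/n_i²), so 1/n_f² − 1/n_i² = 0.09549.
With n_f = 3: 1/n_i² = 1/9 − 0.09549 = 0.01562, so n_i ≈ 8.00.

n_i = 8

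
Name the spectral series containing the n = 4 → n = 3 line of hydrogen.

Paschen

The series is set by the lower level: n_f = 3 is the Paschen series.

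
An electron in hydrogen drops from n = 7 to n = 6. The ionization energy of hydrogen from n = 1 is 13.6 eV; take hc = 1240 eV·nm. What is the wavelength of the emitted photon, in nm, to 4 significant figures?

ΔE = 13.60 × (1/6² − 1/7²) = 13.60 × 0.007370 = 0.1002 eV.
λ = hc/ΔE = 1240 / 0.1002 = 12370 nm.

12370 nm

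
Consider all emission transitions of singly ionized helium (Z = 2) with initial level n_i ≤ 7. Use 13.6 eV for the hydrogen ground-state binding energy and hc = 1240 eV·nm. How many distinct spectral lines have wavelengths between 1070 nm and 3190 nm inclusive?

Enumerate all n_i → n_f pairs with 1 ≤ n_f < n_i ≤ 7 and compute λ = 1240 / [13.6·4·(1/n_f² − 1/n_i²)].
Lines falling in [1070, 3190] nm: 7→5 (1163 nm), 6→5 (1865 nm), 7→6 (3093 nm).

3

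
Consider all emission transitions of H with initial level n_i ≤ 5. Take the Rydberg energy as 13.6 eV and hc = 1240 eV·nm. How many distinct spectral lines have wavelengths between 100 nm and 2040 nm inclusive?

Enumerate all n_i → n_f pairs with 1 ≤ n_f < n_i ≤ 5 and compute λ = 1240 / [13.6·1·(1/n_f² − 1/n_i²)].
Lines falling in [100, 2040] nm: 3→1 (102.6 nm), 2→1 (121.6 nm), 5→2 (434.2 nm), 4→2 (486.3 nm), 3→2 (656.5 nm), 5→3 (1282 nm), 4→3 (1876 nm).

7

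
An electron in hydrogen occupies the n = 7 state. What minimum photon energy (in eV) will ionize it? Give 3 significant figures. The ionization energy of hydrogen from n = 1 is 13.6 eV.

E_7 = −13.60/49 = −0.278 eV, so ionization (to E = 0) requires 0.278 eV.

0.278 eV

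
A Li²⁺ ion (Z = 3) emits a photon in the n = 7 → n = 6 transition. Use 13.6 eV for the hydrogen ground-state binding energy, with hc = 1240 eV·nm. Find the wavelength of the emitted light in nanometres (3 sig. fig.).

1370 nm

For Z = 3 the level energies scale as Z², so the effective Rydberg energy is 13.6 × 9 = 122.4 eV.
ΔE = 122.4 × (1/6² − 1/7²) = 122.4 × 0.007370 = 0.9020 eV.
λ = hc/ΔE = 1240 / 0.9020 = 1370 nm.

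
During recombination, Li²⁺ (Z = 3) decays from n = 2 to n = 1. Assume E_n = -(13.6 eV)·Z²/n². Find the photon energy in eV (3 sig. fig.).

91.8 eV

The Bohr energies scale as Z², so for Z = 3: E_n = −122.4/n² eV.
E_2 = −122.4/4 = −30.60 eV and E_1 = −122.4/1 = −122.4 eV.
The photon energy is |E_2 − E_1| = 91.8 eV.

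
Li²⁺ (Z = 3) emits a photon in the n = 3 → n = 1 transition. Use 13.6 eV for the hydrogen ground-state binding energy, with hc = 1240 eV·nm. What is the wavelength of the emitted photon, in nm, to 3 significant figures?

11.4 nm

For Z = 3 the level energies scale as Z², so the effective Rydberg energy is 13.6 × 9 = 122.4 eV.
ΔE = 122.4 × (1/1² − 1/3²) = 122.4 × 0.8889 = 108.8 eV.
λ = hc/ΔE = 1240 / 108.8 = 11.4 nm.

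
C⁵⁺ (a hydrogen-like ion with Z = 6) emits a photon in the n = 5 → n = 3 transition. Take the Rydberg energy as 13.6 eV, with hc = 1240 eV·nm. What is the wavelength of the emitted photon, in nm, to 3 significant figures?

For Z = 6 the level energies scale as Z², so the effective Rydberg energy is 13.6 × 36 = 489.6 eV.
ΔE = 489.6 × (1/3² − 1/5²) = 489.6 × 0.07111 = 34.82 eV.
λ = hc/ΔE = 1240 / 34.82 = 35.6 nm.

35.6 nm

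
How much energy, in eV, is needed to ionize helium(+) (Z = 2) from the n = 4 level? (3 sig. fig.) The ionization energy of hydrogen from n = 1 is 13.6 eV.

E_n = −13.6 Z²/n² = −54.40/n² eV for Z = 2.
E_4 = −54.40/16 = −3.40 eV, so ionization (to E = 0) requires 3.40 eV.

3.40 eV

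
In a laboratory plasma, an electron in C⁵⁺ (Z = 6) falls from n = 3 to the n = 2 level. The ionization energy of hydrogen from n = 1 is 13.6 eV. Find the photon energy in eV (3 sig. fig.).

The Bohr energies scale as Z², so for Z = 6: E_n = −489.6/n² eV.
E_3 = −489.6/9 = −54.40 eV and E_2 = −489.6/4 = −122.4 eV.
The photon energy is |E_3 − E_2| = 68.0 eV.

68.0 eV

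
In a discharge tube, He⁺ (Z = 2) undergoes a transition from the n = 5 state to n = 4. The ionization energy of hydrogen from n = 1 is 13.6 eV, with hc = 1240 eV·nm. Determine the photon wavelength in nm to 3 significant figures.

For Z = 2 the level energies scale as Z², so the effective Rydberg energy is 13.6 × 4 = 54.40 eV.
ΔE = 54.40 × (1/4² − 1/5²) = 54.40 × 0.02250 = 1.224 eV.
λ = hc/ΔE = 1240 / 1.224 = 1010 nm.

1010 nm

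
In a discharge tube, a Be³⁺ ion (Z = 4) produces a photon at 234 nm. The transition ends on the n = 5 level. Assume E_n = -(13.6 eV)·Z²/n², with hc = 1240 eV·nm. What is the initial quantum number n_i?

n_i = 8

The photon energy is ΔE = hc/λ = 1240 / 234 = 5.299 eV.
With Z = 4, ΔE = 217.6 × (1/n_f² − 1/n_i²), so 1/n_f² − 1/n_i² = 0.02435.
With n_f = 5: 1/n_i² = 1/25 − 0.02435 = 0.01565, so n_i ≈ 7.99.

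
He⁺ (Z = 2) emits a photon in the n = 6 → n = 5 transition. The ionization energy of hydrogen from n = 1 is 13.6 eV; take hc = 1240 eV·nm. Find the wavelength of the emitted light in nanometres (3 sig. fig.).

1860 nm

For Z = 2 the level energies scale as Z², so the effective Rydberg energy is 13.6 × 4 = 54.40 eV.
ΔE = 54.40 × (1/5² − 1/6²) = 54.40 × 0.01222 = 0.6649 eV.
λ = hc/ΔE = 1240 / 0.6649 = 1860 nm.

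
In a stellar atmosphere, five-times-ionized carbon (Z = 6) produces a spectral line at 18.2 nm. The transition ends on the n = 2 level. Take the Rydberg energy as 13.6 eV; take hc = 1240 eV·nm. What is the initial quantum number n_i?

The photon energy is ΔE = hc/λ = 1240 / 18.2 = 68.13 eV.
With Z = 6, ΔE = 489.6 × (1/n_f² − 1/n_i²), so 1/n_f² − 1/n_i² = 0.1392.
With n_f = 2: 1/n_i² = 1/4 − 0.1392 = 0.1108, so n_i ≈ 3.00.

n_i = 3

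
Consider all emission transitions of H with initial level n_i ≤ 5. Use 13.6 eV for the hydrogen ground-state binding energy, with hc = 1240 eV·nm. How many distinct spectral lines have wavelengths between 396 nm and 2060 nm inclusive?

5

Enumerate all n_i → n_f pairs with 1 ≤ n_f < n_i ≤ 5 and compute λ = 1240 / [13.6·1·(1/n_f² − 1/n_i²)].
Lines falling in [396, 2060] nm: 5→2 (434.2 nm), 4→2 (486.3 nm), 3→2 (656.5 nm), 5→3 (1282 nm), 4→3 (1876 nm).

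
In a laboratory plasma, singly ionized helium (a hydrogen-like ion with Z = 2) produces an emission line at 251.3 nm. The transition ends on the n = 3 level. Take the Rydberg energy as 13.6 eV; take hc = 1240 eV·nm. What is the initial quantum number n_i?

n_i = 7

The photon energy is ΔE = hc/λ = 1240 / 251.3 = 4.934 eV.
With Z = 2, ΔE = 54.40 × (1/n_f² − 1/n_i²), so 1/n_f² − 1/n_i² = 0.09070.
With n_f = 3: 1/n_i² = 1/9 − 0.09070 = 0.02041, so n_i ≈ 7.00.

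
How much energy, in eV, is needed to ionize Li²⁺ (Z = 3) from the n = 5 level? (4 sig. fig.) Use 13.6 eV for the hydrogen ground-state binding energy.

E_n = −13.6 Z²/n² = −122.4/n² eV for Z = 3.
E_5 = −122.4/25 = −4.896 eV, so ionization (to E = 0) requires 4.896 eV.

4.896 eV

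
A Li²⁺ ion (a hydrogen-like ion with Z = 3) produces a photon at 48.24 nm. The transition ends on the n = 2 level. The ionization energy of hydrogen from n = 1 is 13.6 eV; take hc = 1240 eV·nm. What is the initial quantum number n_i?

The photon energy is ΔE = hc/λ = 1240 / 48.24 = 25.70 eV.
With Z = 3, ΔE = 122.4 × (1/n_f² − 1/n_i²), so 1/n_f² − 1/n_i² = 0.2100.
With n_f = 2: 1/n_i² = 1/4 − 0.2100 = 0.03999, so n_i ≈ 5.00.

n_i = 5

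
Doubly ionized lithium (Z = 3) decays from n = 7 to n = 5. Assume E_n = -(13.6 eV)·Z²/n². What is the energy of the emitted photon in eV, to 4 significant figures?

The Bohr energies scale as Z², so for Z = 3: E_n = −122.4/n² eV.
E_7 = −122.4/49 = −2.498 eV and E_5 = −122.4/25 = −4.896 eV.
The photon energy is |E_7 − E_5| = 2.398 eV.

2.398 eV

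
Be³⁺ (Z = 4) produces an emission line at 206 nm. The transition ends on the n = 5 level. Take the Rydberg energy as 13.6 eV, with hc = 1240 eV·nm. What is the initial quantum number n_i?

The photon energy is ΔE = hc/λ = 1240 / 206 = 6.019 eV.
With Z = 4, ΔE = 217.6 × (1/n_f² − 1/n_i²), so 1/n_f² − 1/n_i² = 0.02766.
With n_f = 5: 1/n_i² = 1/25 − 0.02766 = 0.01234, so n_i ≈ 9.00.

n_i = 9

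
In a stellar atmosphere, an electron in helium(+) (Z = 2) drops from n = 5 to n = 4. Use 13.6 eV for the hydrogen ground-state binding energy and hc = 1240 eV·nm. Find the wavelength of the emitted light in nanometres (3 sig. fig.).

For Z = 2 the level energies scale as Z², so the effective Rydberg energy is 13.6 × 4 = 54.40 eV.
ΔE = 54.40 × (1/4² − 1/5²) = 54.40 × 0.02250 = 1.224 eV.
λ = hc/ΔE = 1240 / 1.224 = 1010 nm.

1010 nm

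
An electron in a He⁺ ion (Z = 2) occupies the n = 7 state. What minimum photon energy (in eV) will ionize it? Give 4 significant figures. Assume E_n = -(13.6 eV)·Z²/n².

E_n = −13.6 Z²/n² = −54.40/n² eV for Z = 2.
E_7 = −54.40/49 = −1.110 eV, so ionization (to E = 0) requires 1.110 eV.

1.110 eV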